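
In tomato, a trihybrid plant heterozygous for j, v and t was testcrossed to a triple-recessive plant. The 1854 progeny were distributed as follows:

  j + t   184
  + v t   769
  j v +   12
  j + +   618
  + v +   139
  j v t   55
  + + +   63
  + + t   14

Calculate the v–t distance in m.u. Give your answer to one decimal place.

18.8 m.u.

The two most frequent reciprocal classes, + v t and j + +, are the parental types, so the F1 was + v t / j + +.
The two rarest classes, + + t and j v +, are the double crossovers. Comparing them with the parentals, only the v allele has switched, so v is the middle locus and the order is j – v – t.
Crossovers in the v–t interval produce the single-crossover classes + v + and j + t (139 + 184 = 323) plus the double crossovers (26).
RF(v–t) = (323 + 26) / 1854 = 349/1854 = 0.1882 → 18.8 m.u.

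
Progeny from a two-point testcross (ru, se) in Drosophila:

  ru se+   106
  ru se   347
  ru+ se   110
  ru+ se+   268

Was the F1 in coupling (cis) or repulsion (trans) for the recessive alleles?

The two most frequent classes are ru+ se+ (268) and ru se (347); these are the parental (non-recombinant) types.
So the F1 carried ru+ se+ on one chromosome and ru se on the other — the recessive alleles are on the same chromosome (cis / coupling).

cis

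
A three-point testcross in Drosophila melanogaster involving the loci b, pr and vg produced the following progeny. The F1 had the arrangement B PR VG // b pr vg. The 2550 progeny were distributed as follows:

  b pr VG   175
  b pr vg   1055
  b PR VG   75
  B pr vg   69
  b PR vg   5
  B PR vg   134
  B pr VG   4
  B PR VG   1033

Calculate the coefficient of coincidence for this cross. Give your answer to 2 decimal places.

The two rarest classes, B pr VG and b PR vg, are the double crossovers. Comparing them with the parentals, only the pr allele has switched, so pr is the middle locus and the order is vg – pr – b.
vg–pr: (309 + 9)/2550 = 0.1247; pr–b: (144 + 9)/2550 = 0.0600.
Expected DCO frequency = 0.1247 × 0.0600 ≈ 0.00748; observed = 9/2550 ≈ 0.00353.
Coefficient of coincidence = 0.00353/0.00748 ≈ 0.47.

0.47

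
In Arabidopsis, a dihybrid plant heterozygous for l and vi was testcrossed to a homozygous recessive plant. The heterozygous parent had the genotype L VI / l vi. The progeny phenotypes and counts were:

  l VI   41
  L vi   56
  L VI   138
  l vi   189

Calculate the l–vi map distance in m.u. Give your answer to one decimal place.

22.9 m.u.

The recombinant classes are L vi and l VI: 56 + 41 = 97.
Recombination frequency = 97/424 = 0.2288 ≈ 22.9%, i.e. 22.9 m.u.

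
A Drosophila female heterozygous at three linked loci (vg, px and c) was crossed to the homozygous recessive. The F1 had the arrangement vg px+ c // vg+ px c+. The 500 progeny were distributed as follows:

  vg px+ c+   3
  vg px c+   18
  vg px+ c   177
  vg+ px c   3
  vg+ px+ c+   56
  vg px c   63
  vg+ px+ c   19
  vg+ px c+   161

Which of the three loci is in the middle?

c

The two rarest classes, vg px+ c+ and vg+ px c, are the double crossovers. Comparing them with the parentals, only the c allele has switched, so c is the middle locus and the order is px – c – vg.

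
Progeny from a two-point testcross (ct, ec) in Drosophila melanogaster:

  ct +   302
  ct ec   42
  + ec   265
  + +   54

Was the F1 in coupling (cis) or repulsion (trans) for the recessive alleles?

trans

The two most frequent classes are + ec (265) and ct + (302); these are the parental (non-recombinant) types.
So the F1 carried + ec on one chromosome and ct + on the other — the recessive alleles are on opposite chromosomes (trans / repulsion).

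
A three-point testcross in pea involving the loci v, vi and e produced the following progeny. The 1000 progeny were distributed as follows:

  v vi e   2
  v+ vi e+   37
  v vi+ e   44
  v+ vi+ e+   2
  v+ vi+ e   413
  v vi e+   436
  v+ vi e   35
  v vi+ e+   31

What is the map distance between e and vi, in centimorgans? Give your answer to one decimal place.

7.0 centimorgans

The two most frequent reciprocal classes, v vi e+ and v+ vi+ e, are the parental types, so the F1 was v vi e+ / v+ vi+ e.
The two rarest classes, v vi e and v+ vi+ e+, are the double crossovers. Comparing them with the parentals, only the e allele has switched, so e is the middle locus and the order is vi – e – v.
Crossovers in the vi–e interval produce the single-crossover classes v vi+ e+ and v+ vi e (31 + 35 = 66) plus the double crossovers (4).
RF(vi–e) = (66 + 4) / 1000 = 70/1000 = 0.0700 → 7.0 centimorgans.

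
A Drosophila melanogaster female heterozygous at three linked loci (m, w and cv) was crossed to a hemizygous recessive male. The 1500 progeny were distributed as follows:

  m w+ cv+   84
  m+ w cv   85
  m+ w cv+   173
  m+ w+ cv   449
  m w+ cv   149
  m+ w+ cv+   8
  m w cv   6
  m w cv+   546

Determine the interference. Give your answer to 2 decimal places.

The two most frequent reciprocal classes, m+ w+ cv and m w cv+, are the parental types, so the F1 was m+ w+ cv / m w cv+.
The two rarest classes, m+ w+ cv+ and m w cv, are the double crossovers. Comparing them with the parentals, only the cv allele has switched, so cv is the middle locus and the order is m – cv – w.
m–cv: (322 + 14)/1500 = 0.2240; cv–w: (169 + 14)/1500 = 0.1220.
Expected DCO frequency = 0.2240 × 0.1220 ≈ 0.02733; observed = 14/1500 ≈ 0.00933.
Coefficient of coincidence = 0.00933/0.02733 ≈ 0.34; interference = 1 − 0.34 = 0.66.

0.66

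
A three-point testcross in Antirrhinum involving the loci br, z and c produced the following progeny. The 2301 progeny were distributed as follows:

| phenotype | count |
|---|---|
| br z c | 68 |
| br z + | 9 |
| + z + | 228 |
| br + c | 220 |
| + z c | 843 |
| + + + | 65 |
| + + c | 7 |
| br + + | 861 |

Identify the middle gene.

The two most frequent reciprocal classes, + z c and br + +, are the parental types, so the F1 was + z c / br + +.
The two rarest classes, + + c and br z +, are the double crossovers. Comparing them with the parentals, only the z allele has switched, so z is the middle locus and the order is br – z – c.

z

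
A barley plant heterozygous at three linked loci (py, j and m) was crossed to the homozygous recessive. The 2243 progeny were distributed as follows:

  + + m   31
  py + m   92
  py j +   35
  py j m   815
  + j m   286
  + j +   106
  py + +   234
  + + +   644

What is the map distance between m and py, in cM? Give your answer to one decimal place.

The two most frequent reciprocal classes, py j m and + + +, are the parental types, so the F1 was py j m / + + +.
The two rarest classes, py j + and + + m, are the double crossovers. Comparing them with the parentals, only the m allele has switched, so m is the middle locus and the order is py – m – j.
Crossovers in the py–m interval produce the single-crossover classes + j m and py + + (286 + 234 = 520) plus the double crossovers (66).
RF(py–m) = (520 + 66) / 2243 = 586/2243 = 0.2613 → 26.1 cM.

26.1 cM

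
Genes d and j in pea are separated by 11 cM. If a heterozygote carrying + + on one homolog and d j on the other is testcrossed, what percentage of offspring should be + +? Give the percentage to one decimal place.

A map distance of 11 cM corresponds to a recombination frequency of 0.110.
The F1 is + + / d j, so + + is a parental gamete class with expected frequency (1 − r)/2 = 0.890/2 = 0.4450.
That is 0.4450 = 44.5% of the progeny.

44.5%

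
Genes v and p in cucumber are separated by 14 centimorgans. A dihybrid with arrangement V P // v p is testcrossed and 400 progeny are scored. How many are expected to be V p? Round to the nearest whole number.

A map distance of 14 centimorgans corresponds to a recombination frequency of 0.140.
The F1 is V P / v p, so V p is a recombinant gamete class with expected frequency r/2 = 0.140/2 = 0.0700.
Expected number = 0.0700 × 400 = 28.00 ≈ 28.

28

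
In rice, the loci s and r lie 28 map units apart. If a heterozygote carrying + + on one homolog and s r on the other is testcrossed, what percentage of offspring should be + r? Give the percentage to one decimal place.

14.0%

A map distance of 28 map units corresponds to a recombination frequency of 0.280.
The F1 is + + / s r, so + r is a recombinant gamete class with expected frequency r/2 = 0.280/2 = 0.1400.
That is 0.1400 = 14.0% of the progeny.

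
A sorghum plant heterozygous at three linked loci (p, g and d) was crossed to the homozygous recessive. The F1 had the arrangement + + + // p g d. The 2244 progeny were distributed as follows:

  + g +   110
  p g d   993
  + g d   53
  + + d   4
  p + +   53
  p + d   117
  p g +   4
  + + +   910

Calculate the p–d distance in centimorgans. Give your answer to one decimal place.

The two rarest classes, + + d and p g +, are the double crossovers. Comparing them with the parentals, only the d allele has switched, so d is the middle locus and the order is g – d – p.
Crossovers in the d–p interval produce the single-crossover classes p + + and + g d (53 + 53 = 106) plus the double crossovers (8).
RF(d–p) = (106 + 8) / 2244 = 114/2244 = 0.0508 → 5.1 centimorgans.

5.1 centimorgans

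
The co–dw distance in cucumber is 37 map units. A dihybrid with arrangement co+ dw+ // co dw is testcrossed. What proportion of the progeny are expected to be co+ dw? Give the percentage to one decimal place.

18.5%

A map distance of 37 map units corresponds to a recombination frequency of 0.370.
The F1 is co+ dw+ / co dw, so co+ dw is a recombinant gamete class with expected frequency r/2 = 0.370/2 = 0.1850.
That is 0.1850 = 18.5% of the progeny.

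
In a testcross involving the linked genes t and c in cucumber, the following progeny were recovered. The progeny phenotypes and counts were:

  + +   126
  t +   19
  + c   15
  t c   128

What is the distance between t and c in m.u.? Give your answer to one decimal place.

The two most frequent classes, + + (126) and t c (128), are the parental types, so the F1 was + + / t c.
The recombinant classes are + c and t +: 15 + 19 = 34.
Recombination frequency = 34/288 = 0.1181 ≈ 11.8%, i.e. 11.8 m.u.

11.8 m.u.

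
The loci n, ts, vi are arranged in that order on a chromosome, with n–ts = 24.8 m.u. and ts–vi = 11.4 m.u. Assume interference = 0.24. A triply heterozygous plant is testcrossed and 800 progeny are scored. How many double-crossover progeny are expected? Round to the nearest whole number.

Map distances give recombination frequencies of 0.248 and 0.114 for the two intervals.
With interference 0.24 (so coincidence = 0.76), expected double-crossover frequency = 0.248 × 0.114 × 0.76 = 0.02149.
Expected number = 0.02149 × 800 = 17.19 ≈ 17.

17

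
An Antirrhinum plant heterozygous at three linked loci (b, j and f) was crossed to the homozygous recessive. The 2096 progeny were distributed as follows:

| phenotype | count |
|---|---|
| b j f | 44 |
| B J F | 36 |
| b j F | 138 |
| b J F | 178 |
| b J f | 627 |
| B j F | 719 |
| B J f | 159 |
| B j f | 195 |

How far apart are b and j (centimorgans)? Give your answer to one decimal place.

The two most frequent reciprocal classes, B j F and b J f, are the parental types, so the F1 was B j F / b J f.
The two rarest classes, B J F and b j f, are the double crossovers. Comparing them with the parentals, only the j allele has switched, so j is the middle locus and the order is b – j – f.
Crossovers in the b–j interval produce the single-crossover classes b j F and B J f (138 + 159 = 297) plus the double crossovers (80).
RF(b–j) = (297 + 80) / 2096 = 377/2096 = 0.1799 → 18.0 centimorgans.

18.0 centimorgans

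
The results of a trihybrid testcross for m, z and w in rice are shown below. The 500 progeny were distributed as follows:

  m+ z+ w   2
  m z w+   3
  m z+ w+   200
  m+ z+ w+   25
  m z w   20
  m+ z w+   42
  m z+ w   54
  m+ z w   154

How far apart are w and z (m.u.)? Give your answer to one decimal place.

The two most frequent reciprocal classes, m+ z w and m z+ w+, are the parental types, so the F1 was m+ z w / m z+ w+.
The two rarest classes, m+ z+ w and m z w+, are the double crossovers. Comparing them with the parentals, only the z allele has switched, so z is the middle locus and the order is m – z – w.
Crossovers in the z–w interval produce the single-crossover classes m+ z w+ and m z+ w (42 + 54 = 96) plus the double crossovers (5).
RF(z–w) = (96 + 5) / 500 = 101/500 = 0.2020 → 20.2 m.u.

20.2 m.u.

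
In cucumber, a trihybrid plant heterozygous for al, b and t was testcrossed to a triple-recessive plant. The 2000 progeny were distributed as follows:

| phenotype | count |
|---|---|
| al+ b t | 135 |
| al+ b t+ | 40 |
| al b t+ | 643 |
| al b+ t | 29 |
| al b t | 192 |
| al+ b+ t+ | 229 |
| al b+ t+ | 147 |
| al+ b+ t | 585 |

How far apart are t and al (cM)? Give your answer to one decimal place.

The two most frequent reciprocal classes, al+ b+ t and al b t+, are the parental types, so the F1 was al+ b+ t / al b t+.
The two rarest classes, al b+ t and al+ b t+, are the double crossovers. Comparing them with the parentals, only the al allele has switched, so al is the middle locus and the order is b – al – t.
Crossovers in the al–t interval produce the single-crossover classes al+ b+ t+ and al b t (229 + 192 = 421) plus the double crossovers (69).
RF(al–t) = (421 + 69) / 2000 = 490/2000 = 0.2450 → 24.5 cM.

24.5 cM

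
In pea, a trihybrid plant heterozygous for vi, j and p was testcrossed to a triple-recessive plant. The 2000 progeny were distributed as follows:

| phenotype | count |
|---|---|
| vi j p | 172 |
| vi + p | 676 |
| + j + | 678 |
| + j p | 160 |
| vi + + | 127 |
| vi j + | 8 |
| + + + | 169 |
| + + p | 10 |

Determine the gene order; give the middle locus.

vi

The two most frequent reciprocal classes, vi + p and + j +, are the parental types, so the F1 was vi + p / + j +.
The two rarest classes, + + p and vi j +, are the double crossovers. Comparing them with the parentals, only the vi allele has switched, so vi is the middle locus and the order is j – vi – p.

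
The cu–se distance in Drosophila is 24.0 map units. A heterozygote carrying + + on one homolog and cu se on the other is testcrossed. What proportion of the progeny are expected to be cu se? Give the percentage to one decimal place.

A map distance of 24.0 map units corresponds to a recombination frequency of 0.240.
The F1 is + + / cu se, so cu se is a parental gamete class with expected frequency (1 − r)/2 = 0.760/2 = 0.3800.
That is 0.3800 = 38.0% of the progeny.

38.0%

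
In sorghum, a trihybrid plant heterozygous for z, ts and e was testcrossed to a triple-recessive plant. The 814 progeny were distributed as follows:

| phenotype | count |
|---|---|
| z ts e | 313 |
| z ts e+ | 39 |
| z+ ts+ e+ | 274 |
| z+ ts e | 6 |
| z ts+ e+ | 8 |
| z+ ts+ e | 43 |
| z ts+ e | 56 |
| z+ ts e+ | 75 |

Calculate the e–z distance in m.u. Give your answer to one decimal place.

11.8 m.u.

The two most frequent reciprocal classes, z ts e and z+ ts+ e+, are the parental types, so the F1 was z ts e / z+ ts+ e+.
The two rarest classes, z+ ts e and z ts+ e+, are the double crossovers. Comparing them with the parentals, only the z allele has switched, so z is the middle locus and the order is ts – z – e.
Crossovers in the z–e interval produce the single-crossover classes z ts e+ and z+ ts+ e (39 + 43 = 82) plus the double crossovers (14).
RF(z–e) = (82 + 14) / 814 = 96/814 = 0.1179 → 11.8 m.u.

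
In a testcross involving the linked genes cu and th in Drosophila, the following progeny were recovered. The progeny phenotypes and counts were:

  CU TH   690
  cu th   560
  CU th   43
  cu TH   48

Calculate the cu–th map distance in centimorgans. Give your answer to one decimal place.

6.8 centimorgans

The two most frequent classes, CU TH (690) and cu th (560), are the parental types, so the F1 was CU TH / cu th.
The recombinant classes are CU th and cu TH: 43 + 48 = 91.
Recombination frequency = 91/1341 = 0.0679 ≈ 6.8%, i.e. 6.8 centimorgans.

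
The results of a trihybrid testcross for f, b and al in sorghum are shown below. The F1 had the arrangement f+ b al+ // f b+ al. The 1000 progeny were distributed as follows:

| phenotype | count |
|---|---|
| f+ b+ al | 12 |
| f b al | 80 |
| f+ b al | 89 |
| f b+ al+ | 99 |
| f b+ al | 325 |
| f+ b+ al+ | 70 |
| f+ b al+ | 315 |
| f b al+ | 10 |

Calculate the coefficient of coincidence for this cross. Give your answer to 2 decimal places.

0.61

The two rarest classes, f b al+ and f+ b+ al, are the double crossovers. Comparing them with the parentals, only the f allele has switched, so f is the middle locus and the order is b – f – al.
b–f: (150 + 22)/1000 = 0.1720; f–al: (188 + 22)/1000 = 0.2100.
Expected DCO frequency = 0.1720 × 0.2100 ≈ 0.03612; observed = 22/1000 ≈ 0.02200.
Coefficient of coincidence = 0.02200/0.03612 ≈ 0.61.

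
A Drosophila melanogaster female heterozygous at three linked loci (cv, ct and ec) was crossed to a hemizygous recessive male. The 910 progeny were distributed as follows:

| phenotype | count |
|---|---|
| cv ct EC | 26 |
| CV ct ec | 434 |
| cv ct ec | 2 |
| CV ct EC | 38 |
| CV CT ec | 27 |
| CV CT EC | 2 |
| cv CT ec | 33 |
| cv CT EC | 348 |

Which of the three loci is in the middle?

cv

The two most frequent reciprocal classes, cv CT EC and CV ct ec, are the parental types, so the F1 was cv CT EC / CV ct ec.
The two rarest classes, CV CT EC and cv ct ec, are the double crossovers. Comparing them with the parentals, only the cv allele has switched, so cv is the middle locus and the order is ec – cv – ct.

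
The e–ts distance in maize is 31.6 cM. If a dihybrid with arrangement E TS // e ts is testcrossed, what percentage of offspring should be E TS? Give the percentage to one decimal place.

A map distance of 31.6 cM corresponds to a recombination frequency of 0.316.
The F1 is E TS / e ts, so E TS is a parental gamete class with expected frequency (1 − r)/2 = 0.684/2 = 0.3420.
That is 0.3420 = 34.2% of the progeny.

34.2%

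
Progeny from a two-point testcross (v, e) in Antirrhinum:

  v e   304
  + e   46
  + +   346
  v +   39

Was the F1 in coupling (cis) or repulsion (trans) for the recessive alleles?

cis

The two most frequent classes are + + (346) and v e (304); these are the parental (non-recombinant) types.
So the F1 carried + + on one chromosome and v e on the other — the recessive alleles are on the same chromosome (cis / coupling).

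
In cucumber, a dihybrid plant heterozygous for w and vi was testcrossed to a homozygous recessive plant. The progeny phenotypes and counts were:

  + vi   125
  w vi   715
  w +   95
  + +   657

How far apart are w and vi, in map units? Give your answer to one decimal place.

13.8 map units

The two most frequent classes, + + (657) and w vi (715), are the parental types, so the F1 was + + / w vi.
The recombinant classes are + vi and w +: 125 + 95 = 220.
Recombination frequency = 220/1592 = 0.1382 ≈ 13.8%, i.e. 13.8 map units.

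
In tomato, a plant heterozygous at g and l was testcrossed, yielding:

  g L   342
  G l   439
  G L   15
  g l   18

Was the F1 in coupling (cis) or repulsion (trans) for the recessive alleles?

The two most frequent classes are G l (439) and g L (342); these are the parental (non-recombinant) types.
So the F1 carried G l on one chromosome and g L on the other — the recessive alleles are on opposite chromosomes (trans / repulsion).

trans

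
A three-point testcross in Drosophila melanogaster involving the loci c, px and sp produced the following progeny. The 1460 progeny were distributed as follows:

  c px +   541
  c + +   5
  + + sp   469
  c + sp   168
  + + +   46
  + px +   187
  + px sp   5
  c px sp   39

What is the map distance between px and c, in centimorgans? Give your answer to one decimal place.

25.0 centimorgans

The two most frequent reciprocal classes, c px + and + + sp, are the parental types, so the F1 was c px + / + + sp.
The two rarest classes, c + + and + px sp, are the double crossovers. Comparing them with the parentals, only the px allele has switched, so px is the middle locus and the order is sp – px – c.
Crossovers in the px–c interval produce the single-crossover classes + px + and c + sp (187 + 168 = 355) plus the double crossovers (10).
RF(px–c) = (355 + 10) / 1460 = 365/1460 = 0.2500 → 25.0 centimorgans.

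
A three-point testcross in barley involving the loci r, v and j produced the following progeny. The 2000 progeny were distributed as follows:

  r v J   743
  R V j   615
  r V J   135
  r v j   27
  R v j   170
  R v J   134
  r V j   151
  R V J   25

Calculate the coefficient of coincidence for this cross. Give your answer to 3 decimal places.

The two most frequent reciprocal classes, r v J and R V j, are the parental types, so the F1 was r v J / R V j.
The two rarest classes, r v j and R V J, are the double crossovers. Comparing them with the parentals, only the j allele has switched, so j is the middle locus and the order is r – j – v.
r–j: (285 + 52)/2000 = 0.1685; j–v: (305 + 52)/2000 = 0.1785.
Expected DCO frequency = 0.1685 × 0.1785 ≈ 0.03008; observed = 52/2000 ≈ 0.02600.
Coefficient of coincidence = 0.02600/0.03008 ≈ 0.864.

0.864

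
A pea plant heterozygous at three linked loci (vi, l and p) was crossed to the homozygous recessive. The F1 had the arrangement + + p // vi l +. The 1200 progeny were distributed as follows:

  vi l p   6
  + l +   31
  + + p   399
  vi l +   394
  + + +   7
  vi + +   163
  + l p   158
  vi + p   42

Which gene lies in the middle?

p

The two rarest classes, + + + and vi l p, are the double crossovers. Comparing them with the parentals, only the p allele has switched, so p is the middle locus and the order is l – p – vi.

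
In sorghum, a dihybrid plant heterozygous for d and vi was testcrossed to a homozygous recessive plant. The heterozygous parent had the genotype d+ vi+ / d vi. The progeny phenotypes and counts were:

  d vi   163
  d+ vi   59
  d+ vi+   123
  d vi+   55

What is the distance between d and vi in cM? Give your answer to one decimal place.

The recombinant classes are d+ vi and d vi+: 59 + 55 = 114.
Recombination frequency = 114/400 = 0.2850 ≈ 28.5%, i.e. 28.5 cM.

28.5 cM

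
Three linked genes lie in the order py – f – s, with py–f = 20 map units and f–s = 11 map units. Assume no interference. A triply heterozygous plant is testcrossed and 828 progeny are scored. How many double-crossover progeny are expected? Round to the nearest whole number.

Map distances give recombination frequencies of 0.200 and 0.110 for the two intervals.
With no interference, expected double-crossover frequency = 0.200 × 0.110 = 0.02200.
Expected number = 0.02200 × 828 = 18.22 ≈ 18.

18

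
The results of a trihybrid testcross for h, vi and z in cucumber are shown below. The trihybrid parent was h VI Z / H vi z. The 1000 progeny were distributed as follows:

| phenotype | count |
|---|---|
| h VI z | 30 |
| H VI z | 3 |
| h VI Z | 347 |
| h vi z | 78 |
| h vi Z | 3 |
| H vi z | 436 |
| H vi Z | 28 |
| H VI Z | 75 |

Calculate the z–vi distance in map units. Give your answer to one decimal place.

The two rarest classes, h vi Z and H VI z, are the double crossovers. Comparing them with the parentals, only the vi allele has switched, so vi is the middle locus and the order is z – vi – h.
Crossovers in the z–vi interval produce the single-crossover classes h VI z and H vi Z (30 + 28 = 58) plus the double crossovers (6).
RF(z–vi) = (58 + 6) / 1000 = 64/1000 = 0.0640 → 6.4 map units.

6.4 map units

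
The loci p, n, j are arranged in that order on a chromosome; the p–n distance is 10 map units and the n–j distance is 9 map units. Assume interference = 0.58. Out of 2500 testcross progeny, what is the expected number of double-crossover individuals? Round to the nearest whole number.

Map distances give recombination frequencies of 0.100 and 0.090 for the two intervals.
With interference 0.58 (so coincidence = 0.42), expected double-crossover frequency = 0.100 × 0.090 × 0.42 = 0.00378.
Expected number = 0.00378 × 2500 = 9.45 ≈ 9.

9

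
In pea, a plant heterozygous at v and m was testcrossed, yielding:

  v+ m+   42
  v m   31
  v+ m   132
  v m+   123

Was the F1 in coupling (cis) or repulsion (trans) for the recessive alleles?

trans

The two most frequent classes are v+ m (132) and v m+ (123); these are the parental (non-recombinant) types.
So the F1 carried v+ m on one chromosome and v m+ on the other — the recessive alleles are on opposite chromosomes (trans / repulsion).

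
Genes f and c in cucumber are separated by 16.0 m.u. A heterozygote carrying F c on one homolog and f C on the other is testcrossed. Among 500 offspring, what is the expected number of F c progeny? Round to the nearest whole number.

A map distance of 16.0 m.u. corresponds to a recombination frequency of 0.160.
The F1 is F c / f C, so F c is a parental gamete class with expected frequency (1 − r)/2 = 0.840/2 = 0.4200.
Expected number = 0.4200 × 500 = 210.00 ≈ 210.

210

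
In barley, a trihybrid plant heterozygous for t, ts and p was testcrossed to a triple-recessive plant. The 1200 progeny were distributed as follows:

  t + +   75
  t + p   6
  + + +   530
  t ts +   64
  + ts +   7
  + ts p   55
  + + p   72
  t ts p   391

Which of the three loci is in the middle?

The two most frequent reciprocal classes, + + + and t ts p, are the parental types, so the F1 was + + + / t ts p.
The two rarest classes, + ts + and t + p, are the double crossovers. Comparing them with the parentals, only the ts allele has switched, so ts is the middle locus and the order is p – ts – t.

ts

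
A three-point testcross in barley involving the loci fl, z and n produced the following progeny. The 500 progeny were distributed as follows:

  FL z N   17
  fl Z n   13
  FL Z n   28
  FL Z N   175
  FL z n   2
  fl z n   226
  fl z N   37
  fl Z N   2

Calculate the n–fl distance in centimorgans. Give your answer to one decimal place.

13.8 centimorgans

The two most frequent reciprocal classes, fl z n and FL Z N, are the parental types, so the F1 was fl z n / FL Z N.
The two rarest classes, FL z n and fl Z N, are the double crossovers. Comparing them with the parentals, only the fl allele has switched, so fl is the middle locus and the order is z – fl – n.
Crossovers in the fl–n interval produce the single-crossover classes fl z N and FL Z n (37 + 28 = 65) plus the double crossovers (4).
RF(fl–n) = (65 + 4) / 500 = 69/500 = 0.1380 → 13.8 centimorgans.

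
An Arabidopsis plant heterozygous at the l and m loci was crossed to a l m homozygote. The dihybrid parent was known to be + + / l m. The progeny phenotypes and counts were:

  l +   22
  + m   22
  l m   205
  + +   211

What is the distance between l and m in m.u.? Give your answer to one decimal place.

9.6 m.u.

The recombinant classes are + m and l +: 22 + 22 = 44.
Recombination frequency = 44/460 = 0.0957 ≈ 9.6%, i.e. 9.6 m.u.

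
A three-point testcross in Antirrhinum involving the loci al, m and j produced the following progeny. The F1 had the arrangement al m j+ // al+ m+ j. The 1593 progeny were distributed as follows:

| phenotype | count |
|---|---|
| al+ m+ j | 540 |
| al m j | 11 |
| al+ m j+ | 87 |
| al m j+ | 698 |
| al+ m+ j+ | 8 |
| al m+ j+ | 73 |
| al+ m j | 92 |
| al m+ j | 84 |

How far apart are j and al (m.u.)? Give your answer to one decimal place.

The two rarest classes, al m j and al+ m+ j+, are the double crossovers. Comparing them with the parentals, only the j allele has switched, so j is the middle locus and the order is m – j – al.
Crossovers in the j–al interval produce the single-crossover classes al+ m j+ and al m+ j (87 + 84 = 171) plus the double crossovers (19).
RF(j–al) = (171 + 19) / 1593 = 190/1593 = 0.1193 → 11.9 m.u.

11.9 m.u.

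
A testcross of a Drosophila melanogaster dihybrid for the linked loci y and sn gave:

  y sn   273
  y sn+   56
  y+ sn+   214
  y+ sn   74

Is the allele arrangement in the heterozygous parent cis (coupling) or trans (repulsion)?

The two most frequent classes are y+ sn+ (214) and y sn (273); these are the parental (non-recombinant) types.
So the F1 carried y+ sn+ on one chromosome and y sn on the other — the recessive alleles are on the same chromosome (cis / coupling).

cis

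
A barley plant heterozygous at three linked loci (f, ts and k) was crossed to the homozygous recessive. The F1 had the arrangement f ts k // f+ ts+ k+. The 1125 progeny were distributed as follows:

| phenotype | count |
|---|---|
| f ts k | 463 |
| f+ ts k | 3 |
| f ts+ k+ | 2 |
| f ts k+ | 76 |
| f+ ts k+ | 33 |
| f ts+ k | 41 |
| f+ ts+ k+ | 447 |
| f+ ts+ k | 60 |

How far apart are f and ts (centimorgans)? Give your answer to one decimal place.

The two rarest classes, f+ ts k and f ts+ k+, are the double crossovers. Comparing them with the parentals, only the f allele has switched, so f is the middle locus and the order is ts – f – k.
Crossovers in the ts–f interval produce the single-crossover classes f ts+ k and f+ ts k+ (41 + 33 = 74) plus the double crossovers (5).
RF(ts–f) = (74 + 5) / 1125 = 79/1125 = 0.0702 → 7.0 centimorgans.

7.0 centimorgans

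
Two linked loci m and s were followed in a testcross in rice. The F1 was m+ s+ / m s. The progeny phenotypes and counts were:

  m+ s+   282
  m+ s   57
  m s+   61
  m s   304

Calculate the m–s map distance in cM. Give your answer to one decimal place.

The recombinant classes are m+ s and m s+: 57 + 61 = 118.
Recombination frequency = 118/704 = 0.1676 ≈ 16.8%, i.e. 16.8 cM.

16.8 cM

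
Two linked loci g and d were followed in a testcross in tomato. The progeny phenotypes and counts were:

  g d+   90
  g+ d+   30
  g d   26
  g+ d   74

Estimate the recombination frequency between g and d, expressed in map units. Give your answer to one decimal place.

25.5 map units

The two most frequent classes, g+ d (74) and g d+ (90), are the parental types, so the F1 was g+ d / g d+.
The recombinant classes are g+ d+ and g d: 30 + 26 = 56.
Recombination frequency = 56/220 = 0.2545 ≈ 25.5%, i.e. 25.5 map units.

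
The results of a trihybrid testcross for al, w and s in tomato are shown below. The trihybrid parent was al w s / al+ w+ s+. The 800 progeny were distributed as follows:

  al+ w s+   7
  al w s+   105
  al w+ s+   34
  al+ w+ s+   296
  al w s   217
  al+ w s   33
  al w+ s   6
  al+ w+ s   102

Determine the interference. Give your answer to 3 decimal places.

0.409

The two rarest classes, al w+ s and al+ w s+, are the double crossovers. Comparing them with the parentals, only the w allele has switched, so w is the middle locus and the order is al – w – s.
al–w: (67 + 13)/800 = 0.1000; w–s: (207 + 13)/800 = 0.2750.
Expected DCO frequency = 0.1000 × 0.2750 ≈ 0.02750; observed = 13/800 ≈ 0.01625.
Coefficient of coincidence = 0.01625/0.02750 ≈ 0.591; interference = 1 − 0.591 = 0.409.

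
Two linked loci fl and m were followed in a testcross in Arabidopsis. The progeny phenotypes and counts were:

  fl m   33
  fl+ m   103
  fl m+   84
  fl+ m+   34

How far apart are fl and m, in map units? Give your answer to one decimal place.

The two most frequent classes, fl+ m (103) and fl m+ (84), are the parental types, so the F1 was fl+ m / fl m+.
The recombinant classes are fl+ m+ and fl m: 34 + 33 = 67.
Recombination frequency = 67/254 = 0.2638 ≈ 26.4%, i.e. 26.4 map units.

26.4 map units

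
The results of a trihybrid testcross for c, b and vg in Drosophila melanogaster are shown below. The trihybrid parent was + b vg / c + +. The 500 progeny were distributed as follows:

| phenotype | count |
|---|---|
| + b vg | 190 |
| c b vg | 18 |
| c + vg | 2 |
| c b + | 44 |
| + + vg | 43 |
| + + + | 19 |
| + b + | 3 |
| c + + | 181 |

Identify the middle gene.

The two rarest classes, + b + and c + vg, are the double crossovers. Comparing them with the parentals, only the vg allele has switched, so vg is the middle locus and the order is b – vg – c.

vg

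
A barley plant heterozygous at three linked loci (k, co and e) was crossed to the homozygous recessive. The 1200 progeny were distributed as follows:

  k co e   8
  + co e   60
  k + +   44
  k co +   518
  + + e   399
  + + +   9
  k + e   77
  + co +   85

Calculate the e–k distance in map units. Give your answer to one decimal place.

The two most frequent reciprocal classes, k co + and + + e, are the parental types, so the F1 was k co + / + + e.
The two rarest classes, k co e and + + +, are the double crossovers. Comparing them with the parentals, only the e allele has switched, so e is the middle locus and the order is k – e – co.
Crossovers in the k–e interval produce the single-crossover classes + co + and k + e (85 + 77 = 162) plus the double crossovers (17).
RF(k–e) = (162 + 17) / 1200 = 179/1200 = 0.1492 → 14.9 map units.

14.9 map units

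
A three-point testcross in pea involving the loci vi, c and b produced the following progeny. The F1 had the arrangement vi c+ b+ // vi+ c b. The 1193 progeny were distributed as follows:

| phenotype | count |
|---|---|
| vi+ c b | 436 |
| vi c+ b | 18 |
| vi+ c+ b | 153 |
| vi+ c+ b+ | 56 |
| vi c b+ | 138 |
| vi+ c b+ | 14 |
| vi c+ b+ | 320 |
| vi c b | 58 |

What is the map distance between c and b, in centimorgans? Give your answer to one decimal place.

27.1 centimorgans

The two rarest classes, vi c+ b and vi+ c b+, are the double crossovers. Comparing them with the parentals, only the b allele has switched, so b is the middle locus and the order is c – b – vi.
Crossovers in the c–b interval produce the single-crossover classes vi c b+ and vi+ c+ b (138 + 153 = 291) plus the double crossovers (32).
RF(c–b) = (291 + 32) / 1193 = 323/1193 = 0.2707 → 27.1 centimorgans.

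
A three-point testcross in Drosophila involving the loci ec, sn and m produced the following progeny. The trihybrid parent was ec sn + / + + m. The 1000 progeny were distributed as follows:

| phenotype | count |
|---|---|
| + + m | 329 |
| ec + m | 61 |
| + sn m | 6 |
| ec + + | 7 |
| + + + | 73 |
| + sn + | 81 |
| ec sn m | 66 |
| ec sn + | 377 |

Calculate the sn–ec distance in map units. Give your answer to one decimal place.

The two rarest classes, ec + + and + sn m, are the double crossovers. Comparing them with the parentals, only the sn allele has switched, so sn is the middle locus and the order is ec – sn – m.
Crossovers in the ec–sn interval produce the single-crossover classes + sn + and ec + m (81 + 61 = 142) plus the double crossovers (13).
RF(ec–sn) = (142 + 13) / 1000 = 155/1000 = 0.1550 → 15.5 map units.

15.5 map units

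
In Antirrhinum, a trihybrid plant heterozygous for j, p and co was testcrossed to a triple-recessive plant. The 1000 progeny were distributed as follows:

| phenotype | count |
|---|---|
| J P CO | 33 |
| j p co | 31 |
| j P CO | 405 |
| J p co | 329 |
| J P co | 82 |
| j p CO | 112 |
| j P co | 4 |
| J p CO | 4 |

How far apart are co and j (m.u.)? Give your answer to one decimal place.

7.2 m.u.

The two most frequent reciprocal classes, J p co and j P CO, are the parental types, so the F1 was J p co / j P CO.
The two rarest classes, J p CO and j P co, are the double crossovers. Comparing them with the parentals, only the co allele has switched, so co is the middle locus and the order is j – co – p.
Crossovers in the j–co interval produce the single-crossover classes j p co and J P CO (31 + 33 = 64) plus the double crossovers (8).
RF(j–co) = (64 + 8) / 1000 = 72/1000 = 0.0720 → 7.2 m.u.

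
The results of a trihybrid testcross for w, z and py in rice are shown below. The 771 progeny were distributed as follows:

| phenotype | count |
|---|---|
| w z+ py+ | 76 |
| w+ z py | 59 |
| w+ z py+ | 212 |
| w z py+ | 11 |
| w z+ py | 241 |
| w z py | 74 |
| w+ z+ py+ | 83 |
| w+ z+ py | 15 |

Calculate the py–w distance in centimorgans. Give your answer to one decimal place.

20.9 centimorgans

The two most frequent reciprocal classes, w z+ py and w+ z py+, are the parental types, so the F1 was w z+ py / w+ z py+.
The two rarest classes, w+ z+ py and w z py+, are the double crossovers. Comparing them with the parentals, only the w allele has switched, so w is the middle locus and the order is z – w – py.
Crossovers in the w–py interval produce the single-crossover classes w z+ py+ and w+ z py (76 + 59 = 135) plus the double crossovers (26).
RF(w–py) = (135 + 26) / 771 = 161/771 = 0.2088 → 20.9 centimorgans.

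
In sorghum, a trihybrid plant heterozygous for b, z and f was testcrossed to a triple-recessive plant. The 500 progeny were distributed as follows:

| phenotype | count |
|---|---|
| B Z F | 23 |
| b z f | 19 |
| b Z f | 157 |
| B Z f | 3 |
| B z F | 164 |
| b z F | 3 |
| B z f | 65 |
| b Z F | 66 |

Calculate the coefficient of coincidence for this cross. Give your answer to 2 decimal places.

The two most frequent reciprocal classes, B z F and b Z f, are the parental types, so the F1 was B z F / b Z f.
The two rarest classes, b z F and B Z f, are the double crossovers. Comparing them with the parentals, only the b allele has switched, so b is the middle locus and the order is z – b – f.
z–b: (42 + 6)/500 = 0.0960; b–f: (131 + 6)/500 = 0.2740.
Expected DCO frequency = 0.0960 × 0.2740 ≈ 0.02630; observed = 6/500 ≈ 0.01200.
Coefficient of coincidence = 0.01200/0.02630 ≈ 0.46.

0.46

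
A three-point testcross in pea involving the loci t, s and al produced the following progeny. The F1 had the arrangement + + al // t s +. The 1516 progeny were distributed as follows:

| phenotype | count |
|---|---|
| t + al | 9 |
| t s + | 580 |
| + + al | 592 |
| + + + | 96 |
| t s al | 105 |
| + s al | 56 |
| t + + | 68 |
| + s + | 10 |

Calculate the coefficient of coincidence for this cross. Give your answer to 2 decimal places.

0.92

The two rarest classes, t + al and + s +, are the double crossovers. Comparing them with the parentals, only the t allele has switched, so t is the middle locus and the order is al – t – s.
al–t: (201 + 19)/1516 = 0.1451; t–s: (124 + 19)/1516 = 0.0943.
Expected DCO frequency = 0.1451 × 0.0943 ≈ 0.01368; observed = 19/1516 ≈ 0.01253.
Coefficient of coincidence = 0.01253/0.01368 ≈ 0.92.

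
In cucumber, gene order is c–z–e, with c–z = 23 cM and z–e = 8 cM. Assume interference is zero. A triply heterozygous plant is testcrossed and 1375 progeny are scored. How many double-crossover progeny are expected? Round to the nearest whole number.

25

Map distances give recombination frequencies of 0.230 and 0.080 for the two intervals.
With no interference, expected double-crossover frequency = 0.230 × 0.080 = 0.01840.
Expected number = 0.01840 × 1375 = 25.30 ≈ 25.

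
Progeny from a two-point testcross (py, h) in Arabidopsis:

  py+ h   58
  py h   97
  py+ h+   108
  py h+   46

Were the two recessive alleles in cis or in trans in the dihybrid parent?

cis

The two most frequent classes are py+ h+ (108) and py h (97); these are the parental (non-recombinant) types.
So the F1 carried py+ h+ on one chromosome and py h on the other — the recessive alleles are on the same chromosome (cis / coupling).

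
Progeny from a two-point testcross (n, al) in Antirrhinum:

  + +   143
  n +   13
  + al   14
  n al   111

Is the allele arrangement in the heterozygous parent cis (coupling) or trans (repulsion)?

cis

The two most frequent classes are + + (143) and n al (111); these are the parental (non-recombinant) types.
So the F1 carried + + on one chromosome and n al on the other — the recessive alleles are on the same chromosome (cis / coupling).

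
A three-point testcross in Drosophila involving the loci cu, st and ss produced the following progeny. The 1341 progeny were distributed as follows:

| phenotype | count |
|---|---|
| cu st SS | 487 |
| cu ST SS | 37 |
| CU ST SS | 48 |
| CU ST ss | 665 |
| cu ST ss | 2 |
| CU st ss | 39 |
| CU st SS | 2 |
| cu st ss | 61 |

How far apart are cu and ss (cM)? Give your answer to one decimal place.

8.4 cM

The two most frequent reciprocal classes, CU ST ss and cu st SS, are the parental types, so the F1 was CU ST ss / cu st SS.
The two rarest classes, cu ST ss and CU st SS, are the double crossovers. Comparing them with the parentals, only the cu allele has switched, so cu is the middle locus and the order is st – cu – ss.
Crossovers in the cu–ss interval produce the single-crossover classes CU ST SS and cu st ss (48 + 61 = 109) plus the double crossovers (4).
RF(cu–ss) = (109 + 4) / 1341 = 113/1341 = 0.0843 → 8.4 cM.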